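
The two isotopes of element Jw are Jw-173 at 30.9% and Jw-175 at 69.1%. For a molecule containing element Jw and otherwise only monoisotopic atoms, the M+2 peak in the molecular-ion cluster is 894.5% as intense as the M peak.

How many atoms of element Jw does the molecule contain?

For n independent Jw atoms, I(M+2)/I(M) = n · (abundance Jw-175) / (abundance Jw-173) = n · 0.691/0.309.
n = 8.945 × 0.309/0.691 = 4.00 ≈ 4

4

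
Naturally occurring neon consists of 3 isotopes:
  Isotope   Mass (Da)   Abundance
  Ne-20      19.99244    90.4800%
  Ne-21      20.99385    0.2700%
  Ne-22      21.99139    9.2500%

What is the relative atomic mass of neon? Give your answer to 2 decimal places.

The abundance-weighted mean is 0.904800 × 19.99244 + 0.002700 × 20.99385 + 0.092500 × 21.99139
= 18.089160 + 0.056683 + 2.034204 = 20.180047 Da

20.18 Da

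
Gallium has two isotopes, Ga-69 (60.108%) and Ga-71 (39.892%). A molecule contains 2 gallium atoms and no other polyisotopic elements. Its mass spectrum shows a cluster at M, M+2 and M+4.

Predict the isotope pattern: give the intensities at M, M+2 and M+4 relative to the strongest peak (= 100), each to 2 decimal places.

75.34 : 100.00 : 33.18

Each Ga atom is independently Ga-69 (p = 0.60108) or Ga-71 (q = 0.39892); the cluster is the binomial expansion (p + q)^2.
P(M) = 0.60108^2 = 0.361297
P(M+2) = 2 × 0.60108^1 × 0.39892^1 = 0.479566
P(M+4) = 0.39892^2 = 0.159137
The M+2 peak is largest (0.479566); scaling to 100 gives 75.34 : 100.00 : 33.18.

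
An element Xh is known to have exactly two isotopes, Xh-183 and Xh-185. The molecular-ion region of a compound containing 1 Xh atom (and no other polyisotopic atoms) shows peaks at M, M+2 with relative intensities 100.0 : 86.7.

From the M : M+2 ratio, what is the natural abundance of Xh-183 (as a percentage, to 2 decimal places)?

53.56%

Let p = fractional abundance of Xh-183. I(M+2)/I(M) = [C(1,1)·p^0·(1−p)] / p^1 = 1·(1−p)/p = 86.7/100.0 = 0.8670
(1−p)/p = 0.8670/1 = 0.8670  ⇒  p = 1/(1 + 0.8670) = 0.5356
Xh-183: 53.56%, Xh-185: 46.44%.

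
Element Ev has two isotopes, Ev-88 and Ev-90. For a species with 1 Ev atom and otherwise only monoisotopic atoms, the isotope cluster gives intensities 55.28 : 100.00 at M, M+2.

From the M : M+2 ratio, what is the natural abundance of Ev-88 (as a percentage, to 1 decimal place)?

35.6%

If p is the fraction of Ev that is Ev-88, then I(M+2)/I(M) = [C(1,1)·p^0·(1−p)] / p^1 = 1·(1−p)/p = 100.00/55.28 = 1.8090
(1−p)/p = 1.8090/1 = 1.8090  ⇒  p = 1/(1 + 1.8090) = 0.3560
Ev-88: 35.6%, Ev-90: 64.4%.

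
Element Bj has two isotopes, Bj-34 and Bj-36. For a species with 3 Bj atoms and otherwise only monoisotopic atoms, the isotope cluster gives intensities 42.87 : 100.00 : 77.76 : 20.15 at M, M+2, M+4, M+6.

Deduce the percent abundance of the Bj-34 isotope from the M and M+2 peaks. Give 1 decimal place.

56.3%

If p is the fraction of Bj that is Bj-34, then I(M+2)/I(M) = [C(3,1)·p^2·(1−p)] / p^3 = 3·(1−p)/p = 100.00/42.87 = 2.3326
(1−p)/p = 2.3326/3 = 0.7775  ⇒  p = 1/(1 + 0.7775) = 0.5626
Bj-34: 56.3%, Bj-36: 43.7%.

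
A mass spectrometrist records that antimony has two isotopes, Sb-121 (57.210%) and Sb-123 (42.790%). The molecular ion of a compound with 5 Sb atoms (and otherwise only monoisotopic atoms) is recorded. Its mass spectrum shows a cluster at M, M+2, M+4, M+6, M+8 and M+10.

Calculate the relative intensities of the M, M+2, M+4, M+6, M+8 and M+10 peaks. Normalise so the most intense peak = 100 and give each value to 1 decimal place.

Each Sb atom is independently Sb-121 (p = 0.57210) or Sb-123 (q = 0.42790); the cluster is the binomial expansion (p + q)^5.
P(M) = 0.57210^5 = 0.061286
P(M+2) = 5 × 0.57210^4 × 0.42790^1 = 0.229192
P(M+4) = 10 × 0.57210^3 × 0.42790^2 = 0.342847
P(M+6) = 10 × 0.57210^2 × 0.42790^3 = 0.256431
P(M+8) = 5 × 0.57210^1 × 0.42790^4 = 0.095898
P(M+10) = 0.42790^5 = 0.014345
The M+4 peak is largest (0.342847); scaling to 100 gives 17.9 : 66.8 : 100.0 : 74.8 : 28.0 : 4.2.

17.9 : 66.8 : 100.0 : 74.8 : 28.0 : 4.2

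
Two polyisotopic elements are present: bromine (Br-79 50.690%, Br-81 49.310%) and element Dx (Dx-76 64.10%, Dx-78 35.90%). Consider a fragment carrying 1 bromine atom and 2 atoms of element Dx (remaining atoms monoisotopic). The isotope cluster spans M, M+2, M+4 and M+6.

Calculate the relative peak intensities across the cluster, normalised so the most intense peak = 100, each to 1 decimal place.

Bromine pattern (n=1): 0.5069 : 0.4931
Element Dx pattern (n=2): 0.410881 : 0.460238 : 0.128881
Convolve the two distributions (both contribute in 2-u steps):
  M: 0.5069×0.410881 = 0.208276
  M+2: 0.5069×0.460238 + 0.4931×0.410881 = 0.435900
  M+4: 0.5069×0.128881 + 0.4931×0.460238 = 0.292273
  M+6: 0.4931×0.128881 = 0.063551
Scale to base peak (0.435900) = 100: 47.8 : 100.0 : 67.1 : 14.6

47.8 : 100.0 : 67.1 : 14.6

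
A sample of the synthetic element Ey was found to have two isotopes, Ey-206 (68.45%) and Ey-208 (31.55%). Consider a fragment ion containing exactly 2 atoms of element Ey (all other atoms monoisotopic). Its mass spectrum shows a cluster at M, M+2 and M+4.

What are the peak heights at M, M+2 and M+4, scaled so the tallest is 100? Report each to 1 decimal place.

The 2 Ey atoms are independent, so intensities follow the terms of (0.6845 + 0.3155)^2.
P(M) = 0.6845^2 = 0.468540
P(M+2) = 2 × 0.6845^1 × 0.3155^1 = 0.431920
P(M+4) = 0.3155^2 = 0.099540
The M peak is largest (0.468540); scaling to 100 gives 100.0 : 92.2 : 21.2.

100.0 : 92.2 : 21.2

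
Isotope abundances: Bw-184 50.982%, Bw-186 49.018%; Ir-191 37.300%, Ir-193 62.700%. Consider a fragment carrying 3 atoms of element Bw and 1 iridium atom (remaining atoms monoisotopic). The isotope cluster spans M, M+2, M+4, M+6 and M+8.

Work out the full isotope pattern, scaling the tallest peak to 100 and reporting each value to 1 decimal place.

Element Bw pattern (n=3): 0.1325106 : 0.38221751 : 0.36749319 : 0.1177787
Iridium pattern (n=1): 0.3730 : 0.6270
Convolve the two distributions (both contribute in 2-u steps):
  M: 0.1325106×0.3730 = 0.049426
  M+2: 0.1325106×0.6270 + 0.38221751×0.3730 = 0.225651
  M+4: 0.38221751×0.6270 + 0.36749319×0.3730 = 0.376725
  M+6: 0.36749319×0.6270 + 0.1177787×0.3730 = 0.274350
  M+8: 0.1177787×0.6270 = 0.073847
Scale to base peak (0.376725) = 100: 13.1 : 59.9 : 100.0 : 72.8 : 19.6

13.1 : 59.9 : 100.0 : 72.8 : 19.6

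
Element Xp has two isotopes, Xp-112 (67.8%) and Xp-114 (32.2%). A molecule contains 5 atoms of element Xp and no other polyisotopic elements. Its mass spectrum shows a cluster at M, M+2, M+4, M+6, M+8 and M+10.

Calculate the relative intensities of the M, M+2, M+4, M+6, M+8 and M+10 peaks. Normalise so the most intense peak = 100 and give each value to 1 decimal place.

42.1 : 100.0 : 95.0 : 45.1 : 10.7 : 1.0

Expanding (0.678 + 0.322)^5:
P(M) = 0.678^5 = 0.143268
P(M+2) = 5 × 0.678^4 × 0.322^1 = 0.340208
P(M+4) = 10 × 0.678^3 × 0.322^2 = 0.323148
P(M+6) = 10 × 0.678^2 × 0.322^3 = 0.153471
P(M+8) = 5 × 0.678^1 × 0.322^4 = 0.036444
P(M+10) = 0.322^5 = 0.003462
The M+2 peak is largest (0.340208); scaling to 100 gives 42.1 : 100.0 : 95.0 : 45.1 : 10.7 : 1.0.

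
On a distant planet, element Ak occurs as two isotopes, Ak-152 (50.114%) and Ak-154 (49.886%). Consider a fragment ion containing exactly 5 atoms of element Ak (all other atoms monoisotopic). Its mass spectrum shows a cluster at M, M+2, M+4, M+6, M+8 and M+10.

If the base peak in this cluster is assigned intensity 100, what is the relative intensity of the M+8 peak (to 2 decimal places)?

49.55

(0.50114 + 0.49886)^5 gives M 0.0316, M+2 0.1573, M+4 0.3132, M+6 0.3118, M+8 0.1552, M+10 0.0309; the largest is M+4.
P(M+4) = C(5,2) × 0.50114^3 × 0.49886^2 = 10 × 0.12585695 × 0.2488613 = 0.313209 (base)
P(M+8) = C(5,4) × 0.50114^1 × 0.49886^4 = 5 × 0.50114 × 0.06193195 = 0.155183
Relative intensity = 0.155183 / 0.313209 × 100 = 49.55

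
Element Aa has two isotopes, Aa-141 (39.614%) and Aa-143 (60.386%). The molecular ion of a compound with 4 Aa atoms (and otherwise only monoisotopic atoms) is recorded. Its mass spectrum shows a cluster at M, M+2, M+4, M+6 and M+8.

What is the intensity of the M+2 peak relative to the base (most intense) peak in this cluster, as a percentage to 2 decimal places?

Binomial terms of (0.39614 + 0.60386)^4: M 0.0246, M+2 0.1502, M+4 0.3433, M+6 0.3489, M+8 0.1330 → M+6 is the base peak.
P(M+6) = C(4,3) × 0.39614^1 × 0.60386^3 = 4 × 0.39614 × 0.22019568 = 0.348913 (base)
P(M+2) = C(4,1) × 0.39614^3 × 0.60386^1 = 4 × 0.06216502 × 0.60386 = 0.150156
Relative intensity = 0.150156 / 0.348913 × 100 = 43.04

43.04%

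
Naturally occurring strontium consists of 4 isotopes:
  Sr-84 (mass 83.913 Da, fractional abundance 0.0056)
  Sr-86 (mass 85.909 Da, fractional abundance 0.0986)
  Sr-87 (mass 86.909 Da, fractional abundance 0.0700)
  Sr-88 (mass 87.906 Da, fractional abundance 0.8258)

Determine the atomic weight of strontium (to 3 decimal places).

Average mass = Σ (abundance × isotope mass) = 0.0056 × 83.913 + 0.0986 × 85.909 + 0.0700 × 86.909 + 0.8258 × 87.906
= 0.4699 + 8.4706 + 6.0836 + 72.5928 = 87.6169 Da

87.617 Da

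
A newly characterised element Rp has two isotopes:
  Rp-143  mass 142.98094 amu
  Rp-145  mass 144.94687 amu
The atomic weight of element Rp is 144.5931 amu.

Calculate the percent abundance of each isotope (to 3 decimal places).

Writing the weighted mean with unknown fraction x of Rp-143:
142.98094·x + 144.94687·(1 − x) = 144.5931
(142.98094 − 144.94687)·x = 144.5931 − 144.94687
x = -0.35377 / -1.96593 = 0.17995 → 17.995% Rp-143, 82.005% Rp-145.

Rp-143: 17.995%, Rp-145: 82.005%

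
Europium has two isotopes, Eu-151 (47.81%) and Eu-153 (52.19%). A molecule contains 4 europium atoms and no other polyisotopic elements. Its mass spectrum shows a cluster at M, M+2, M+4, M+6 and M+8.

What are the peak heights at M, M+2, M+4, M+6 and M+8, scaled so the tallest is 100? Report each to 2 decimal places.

13.99 : 61.07 : 100.00 : 72.77 : 19.86

Each Eu atom is independently Eu-151 (p = 0.4781) or Eu-153 (q = 0.5219); the cluster is the binomial expansion (p + q)^4.
P(M) = 0.4781^4 = 0.052249
P(M+2) = 4 × 0.4781^3 × 0.5219^1 = 0.228141
P(M+4) = 6 × 0.4781^2 × 0.5219^2 = 0.373563
P(M+6) = 4 × 0.4781^1 × 0.5219^3 = 0.271857
P(M+8) = 0.5219^4 = 0.074191
The M+4 peak is largest (0.373563); scaling to 100 gives 13.99 : 61.07 : 100.00 : 72.77 : 19.86.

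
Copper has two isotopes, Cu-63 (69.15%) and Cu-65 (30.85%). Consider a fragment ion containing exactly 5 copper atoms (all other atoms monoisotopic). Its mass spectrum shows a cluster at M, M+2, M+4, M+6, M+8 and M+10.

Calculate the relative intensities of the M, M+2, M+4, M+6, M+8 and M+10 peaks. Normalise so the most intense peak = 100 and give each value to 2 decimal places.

The 5 Cu atoms are independent, so intensities follow the terms of (0.6915 + 0.3085)^5.
P(M) = 0.6915^5 = 0.158111
P(M+2) = 5 × 0.6915^4 × 0.3085^1 = 0.352691
P(M+4) = 10 × 0.6915^3 × 0.3085^2 = 0.314693
P(M+6) = 10 × 0.6915^2 × 0.3085^3 = 0.140394
P(M+8) = 5 × 0.6915^1 × 0.3085^4 = 0.031317
P(M+10) = 0.3085^5 = 0.002794
The M+2 peak is largest (0.352691); scaling to 100 gives 44.83 : 100.00 : 89.23 : 39.81 : 8.88 : 0.79.

44.83 : 100.00 : 89.23 : 39.81 : 8.88 : 0.79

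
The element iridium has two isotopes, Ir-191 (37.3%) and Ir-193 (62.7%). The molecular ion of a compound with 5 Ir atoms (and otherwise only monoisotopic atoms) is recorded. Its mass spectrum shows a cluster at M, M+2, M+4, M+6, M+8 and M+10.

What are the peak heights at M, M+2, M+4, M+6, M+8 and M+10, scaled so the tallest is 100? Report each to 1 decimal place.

Expanding (0.373 + 0.627)^5:
P(M) = 0.373^5 = 0.007220
P(M+2) = 5 × 0.373^4 × 0.627^1 = 0.060684
P(M+4) = 10 × 0.373^3 × 0.627^2 = 0.204015
P(M+6) = 10 × 0.373^2 × 0.627^3 = 0.342942
P(M+8) = 5 × 0.373^1 × 0.627^4 = 0.288237
P(M+10) = 0.627^5 = 0.096903
The M+6 peak is largest (0.342942); scaling to 100 gives 2.1 : 17.7 : 59.5 : 100.0 : 84.0 : 28.3.

2.1 : 17.7 : 59.5 : 100.0 : 84.0 : 28.3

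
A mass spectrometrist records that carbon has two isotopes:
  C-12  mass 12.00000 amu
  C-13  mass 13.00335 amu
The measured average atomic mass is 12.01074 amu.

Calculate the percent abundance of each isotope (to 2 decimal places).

Writing the weighted mean with unknown fraction x of C-12:
12.00000·x + 13.00335·(1 − x) = 12.01074
(12.00000 − 13.00335)·x = 12.01074 − 13.00335
x = -0.99261 / -1.00335 = 0.98930 → 98.93% C-12, 1.07% C-13.

C-12: 98.93%, C-13: 1.07%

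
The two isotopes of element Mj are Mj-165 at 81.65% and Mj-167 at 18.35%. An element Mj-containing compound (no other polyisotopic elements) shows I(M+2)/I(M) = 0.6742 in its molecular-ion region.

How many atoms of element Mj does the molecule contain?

3

The M+2/M ratio from n Mj atoms is n · q/p = n · 0.1835/0.8165.
n = 0.6742 × 0.8165/0.1835 = 3.00 ≈ 3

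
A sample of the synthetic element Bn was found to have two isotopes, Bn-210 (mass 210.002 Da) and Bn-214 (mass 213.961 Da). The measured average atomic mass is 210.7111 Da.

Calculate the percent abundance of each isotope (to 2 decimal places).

Bn-210: 82.09%, Bn-214: 17.91%

With x = fraction of Bn-210 (so Bn-214 is 1 − x):
210.002·x + 213.961·(1 − x) = 210.7111
(210.002 − 213.961)·x = 210.7111 − 213.961
x = -3.2499 / -3.959 = 0.82089 → 82.09% Bn-210, 17.91% Bn-214.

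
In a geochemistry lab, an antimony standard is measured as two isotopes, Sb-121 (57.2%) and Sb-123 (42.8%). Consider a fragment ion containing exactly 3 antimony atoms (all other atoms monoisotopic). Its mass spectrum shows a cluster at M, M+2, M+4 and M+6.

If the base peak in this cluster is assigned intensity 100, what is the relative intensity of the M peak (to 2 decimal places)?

44.55

Term probabilities: M 0.1871, M+2 0.4201, M+4 0.3143, M+6 0.0784. Base peak = M+2.
P(M+2) = C(3,1) × 0.572^2 × 0.428^1 = 3 × 0.327184 × 0.4280 = 0.420104 (base)
P(M) = C(3,0) × 0.572^3 × 0.428^0 = 1 × 0.18714925 × 1.0000 = 0.187149
Relative intensity = 0.187149 / 0.420104 × 100 = 44.55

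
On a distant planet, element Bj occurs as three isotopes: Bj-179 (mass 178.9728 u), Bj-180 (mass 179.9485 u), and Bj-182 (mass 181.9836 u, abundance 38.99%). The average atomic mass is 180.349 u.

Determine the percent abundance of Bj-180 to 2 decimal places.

20.73%

Let x and y be the fractions of Bj-179 and Bj-180. Then x + y = 1 − 0.3899 = 0.6101 and 178.9728x + 179.9485y = 180.349 − 0.3899×181.9836 = 109.39359436.
Substituting: 178.9728x + 179.9485(0.6101 − x) = 109.39359436
(178.9728 − 179.9485)x = -0.39298549  ⇒  x = 0.40277, y = 0.20733
Bj-179: 40.28%, Bj-180: 20.73%.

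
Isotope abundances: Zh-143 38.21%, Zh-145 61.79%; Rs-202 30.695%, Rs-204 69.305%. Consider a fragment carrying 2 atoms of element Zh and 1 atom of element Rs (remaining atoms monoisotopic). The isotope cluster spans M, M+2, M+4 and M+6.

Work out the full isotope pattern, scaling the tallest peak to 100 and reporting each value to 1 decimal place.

10.1 : 55.4 : 100.0 : 59.5

Element Zh pattern (n=2): 0.14600041 : 0.47219918 : 0.38180041
Element Rs pattern (n=1): 0.30695 : 0.69305
Convolve the two distributions (both contribute in 2-u steps):
  M: 0.14600041×0.30695 = 0.044815
  M+2: 0.14600041×0.69305 + 0.47219918×0.30695 = 0.246127
  M+4: 0.47219918×0.69305 + 0.38180041×0.30695 = 0.444451
  M+6: 0.38180041×0.69305 = 0.264607
Scale to base peak (0.444451) = 100: 10.1 : 55.4 : 100.0 : 59.5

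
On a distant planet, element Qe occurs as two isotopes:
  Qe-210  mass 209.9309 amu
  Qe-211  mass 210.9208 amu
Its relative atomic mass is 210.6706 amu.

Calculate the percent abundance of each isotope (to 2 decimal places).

Qe-210: 25.28%, Qe-211: 74.72%

Writing the weighted mean with unknown fraction x of Qe-210:
209.9309·x + 210.9208·(1 − x) = 210.6706
(209.9309 − 210.9208)·x = 210.6706 − 210.9208
x = -0.2502 / -0.9899 = 0.25275 → 25.28% Qe-210, 74.72% Qe-211.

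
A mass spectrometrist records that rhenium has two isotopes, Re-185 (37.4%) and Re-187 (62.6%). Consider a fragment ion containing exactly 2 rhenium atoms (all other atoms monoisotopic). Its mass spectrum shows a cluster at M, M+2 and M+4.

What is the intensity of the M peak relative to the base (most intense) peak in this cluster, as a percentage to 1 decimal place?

(0.374 + 0.626)^2 gives M 0.1399, M+2 0.4682, M+4 0.3919; the largest is M+2.
P(M+2) = C(2,1) × 0.374^1 × 0.626^1 = 2 × 0.3740 × 0.6260 = 0.468248 (base)
P(M) = C(2,0) × 0.374^2 × 0.626^0 = 1 × 0.139876 × 1.0000 = 0.139876
Relative intensity = 0.139876 / 0.468248 × 100 = 29.9

29.9%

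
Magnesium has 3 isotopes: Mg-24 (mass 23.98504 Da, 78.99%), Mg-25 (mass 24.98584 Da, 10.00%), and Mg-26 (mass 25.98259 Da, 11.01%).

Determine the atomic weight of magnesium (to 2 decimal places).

Ar = Σ fᵢ·mᵢ = 0.7899 × 23.98504 + 0.1000 × 24.98584 + 0.1101 × 25.98259
= 18.945783 + 2.498584 + 2.860683 = 24.305050 Da

24.31 Da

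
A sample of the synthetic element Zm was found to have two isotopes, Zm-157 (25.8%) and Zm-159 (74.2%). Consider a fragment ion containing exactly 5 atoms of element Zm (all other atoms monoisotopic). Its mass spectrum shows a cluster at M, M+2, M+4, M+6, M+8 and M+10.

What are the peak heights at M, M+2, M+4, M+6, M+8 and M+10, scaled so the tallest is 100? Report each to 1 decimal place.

0.3 : 4.2 : 24.2 : 69.5 : 100.0 : 57.5

Expanding (0.258 + 0.742)^5:
P(M) = 0.258^5 = 0.001143
P(M+2) = 5 × 0.258^4 × 0.742^1 = 0.016438
P(M+4) = 10 × 0.258^3 × 0.742^2 = 0.094551
P(M+6) = 10 × 0.258^2 × 0.742^3 = 0.271926
P(M+8) = 5 × 0.258^1 × 0.742^4 = 0.391026
P(M+10) = 0.742^5 = 0.224916
The M+8 peak is largest (0.391026); scaling to 100 gives 0.3 : 4.2 : 24.2 : 69.5 : 100.0 : 57.5.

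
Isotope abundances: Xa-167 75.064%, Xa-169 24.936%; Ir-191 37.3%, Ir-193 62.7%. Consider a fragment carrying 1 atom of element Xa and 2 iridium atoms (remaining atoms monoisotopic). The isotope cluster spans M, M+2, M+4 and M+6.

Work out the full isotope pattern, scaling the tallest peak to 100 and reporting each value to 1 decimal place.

Element Xa pattern (n=1): 0.75064 : 0.24936
Iridium pattern (n=2): 0.139129 : 0.467742 : 0.393129
Convolve the two distributions (both contribute in 2-u steps):
  M: 0.75064×0.139129 = 0.104436
  M+2: 0.75064×0.467742 + 0.24936×0.139129 = 0.385799
  M+4: 0.75064×0.393129 + 0.24936×0.467742 = 0.411734
  M+6: 0.24936×0.393129 = 0.098031
Scale to base peak (0.411734) = 100: 25.4 : 93.7 : 100.0 : 23.8

25.4 : 93.7 : 100.0 : 23.8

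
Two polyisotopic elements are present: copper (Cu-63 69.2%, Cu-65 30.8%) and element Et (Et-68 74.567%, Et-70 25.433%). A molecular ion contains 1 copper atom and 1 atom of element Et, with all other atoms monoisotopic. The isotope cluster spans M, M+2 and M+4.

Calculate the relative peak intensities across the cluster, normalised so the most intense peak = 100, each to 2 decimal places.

Copper pattern (n=1): 0.6920 : 0.3080
Element Et pattern (n=1): 0.74567 : 0.25433
Convolve the two distributions (both contribute in 2-u steps):
  M: 0.6920×0.74567 = 0.516004
  M+2: 0.6920×0.25433 + 0.3080×0.74567 = 0.405663
  M+4: 0.3080×0.25433 = 0.078334
Scale to base peak (0.516004) = 100: 100.00 : 78.62 : 15.18

100.00 : 78.62 : 15.18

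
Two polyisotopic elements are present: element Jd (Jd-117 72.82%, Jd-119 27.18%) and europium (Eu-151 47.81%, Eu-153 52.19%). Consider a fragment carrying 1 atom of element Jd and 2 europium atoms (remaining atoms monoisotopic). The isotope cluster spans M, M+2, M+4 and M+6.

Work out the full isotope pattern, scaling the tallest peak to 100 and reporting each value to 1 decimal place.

Element Jd pattern (n=1): 0.7282 : 0.2718
Europium pattern (n=2): 0.22857961 : 0.49904078 : 0.27237961
Convolve the two distributions (both contribute in 2-u steps):
  M: 0.7282×0.22857961 = 0.166452
  M+2: 0.7282×0.49904078 + 0.2718×0.22857961 = 0.425529
  M+4: 0.7282×0.27237961 + 0.2718×0.49904078 = 0.333986
  M+6: 0.2718×0.27237961 = 0.074033
Scale to base peak (0.425529) = 100: 39.1 : 100.0 : 78.5 : 17.4

39.1 : 100.0 : 78.5 : 17.4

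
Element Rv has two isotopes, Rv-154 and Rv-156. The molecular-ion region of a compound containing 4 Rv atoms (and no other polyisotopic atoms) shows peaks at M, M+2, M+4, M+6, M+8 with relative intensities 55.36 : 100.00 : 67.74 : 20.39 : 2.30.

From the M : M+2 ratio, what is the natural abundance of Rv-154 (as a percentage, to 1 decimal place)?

68.9%

Write p for the Rv-154 fraction. I(M+2)/I(M) = [C(4,1)·p^3·(1−p)] / p^4 = 4·(1−p)/p = 100.00/55.36 = 1.8064
(1−p)/p = 1.8064/4 = 0.4516  ⇒  p = 1/(1 + 0.4516) = 0.6889
Rv-154: 68.9%, Rv-156: 31.1%.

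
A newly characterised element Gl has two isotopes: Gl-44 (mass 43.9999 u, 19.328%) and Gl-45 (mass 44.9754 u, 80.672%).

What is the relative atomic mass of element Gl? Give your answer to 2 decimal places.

44.79 u

Weight each isotope mass by its fractional abundance: 0.19328 × 43.9999 + 0.80672 × 44.9754
= 8.50430 + 36.28255 = 44.78685 u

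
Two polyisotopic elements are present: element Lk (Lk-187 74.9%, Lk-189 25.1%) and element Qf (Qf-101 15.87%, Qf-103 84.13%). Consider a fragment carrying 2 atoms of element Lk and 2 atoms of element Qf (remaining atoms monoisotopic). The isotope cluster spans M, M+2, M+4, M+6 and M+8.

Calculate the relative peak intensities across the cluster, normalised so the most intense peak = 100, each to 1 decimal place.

2.8 : 31.9 : 100.0 : 56.7 : 8.9

Element Lk pattern (n=2): 0.561001 : 0.375998 : 0.063001
Element Qf pattern (n=2): 0.02518569 : 0.26702862 : 0.70778569
Convolve the two distributions (both contribute in 2-u steps):
  M: 0.561001×0.02518569 = 0.014129
  M+2: 0.561001×0.26702862 + 0.375998×0.02518569 = 0.159273
  M+4: 0.561001×0.70778569 + 0.375998×0.26702862 + 0.063001×0.02518569 = 0.499057
  M+6: 0.375998×0.70778569 + 0.063001×0.26702862 = 0.282949
  M+8: 0.063001×0.70778569 = 0.044591
Scale to base peak (0.499057) = 100: 2.8 : 31.9 : 100.0 : 56.7 : 8.9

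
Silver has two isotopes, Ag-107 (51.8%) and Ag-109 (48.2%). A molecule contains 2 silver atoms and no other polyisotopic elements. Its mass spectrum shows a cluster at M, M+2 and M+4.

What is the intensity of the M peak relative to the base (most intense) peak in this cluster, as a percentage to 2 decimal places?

53.73%

Term probabilities: M 0.2683, M+2 0.4994, M+4 0.2323. Base peak = M+2.
P(M+2) = C(2,1) × 0.518^1 × 0.482^1 = 2 × 0.5180 × 0.4820 = 0.499352 (base)
P(M) = C(2,0) × 0.518^2 × 0.482^0 = 1 × 0.268324 × 1.0000 = 0.268324
Relative intensity = 0.268324 / 0.499352 × 100 = 53.73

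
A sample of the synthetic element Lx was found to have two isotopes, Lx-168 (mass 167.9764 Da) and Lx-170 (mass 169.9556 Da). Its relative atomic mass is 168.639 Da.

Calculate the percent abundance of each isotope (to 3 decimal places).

Lx-168: 66.522%, Lx-170: 33.478%

Writing the weighted mean with unknown fraction x of Lx-168:
167.9764·x + 169.9556·(1 − x) = 168.639
(167.9764 − 169.9556)·x = 168.639 − 169.9556
x = -1.3166 / -1.9792 = 0.66522 → 66.522% Lx-168, 33.478% Lx-170.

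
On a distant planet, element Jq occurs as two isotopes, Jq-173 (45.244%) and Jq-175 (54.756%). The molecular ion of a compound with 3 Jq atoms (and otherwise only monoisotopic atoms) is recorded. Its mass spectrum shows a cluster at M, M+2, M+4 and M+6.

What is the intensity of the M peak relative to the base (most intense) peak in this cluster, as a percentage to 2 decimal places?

22.76%

Term probabilities: M 0.0926, M+2 0.3363, M+4 0.4070, M+6 0.1642. Base peak = M+4.
P(M+4) = C(3,2) × 0.45244^1 × 0.54756^2 = 3 × 0.45244 × 0.29982195 = 0.406954 (base)
P(M) = C(3,0) × 0.45244^3 × 0.54756^0 = 1 × 0.09261535 × 1.0000 = 0.092615
Relative intensity = 0.092615 / 0.406954 × 100 = 22.76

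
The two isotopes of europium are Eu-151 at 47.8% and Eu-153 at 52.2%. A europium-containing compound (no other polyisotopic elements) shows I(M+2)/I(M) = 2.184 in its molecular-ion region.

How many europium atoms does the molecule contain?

For n independent Eu atoms, I(M+2)/I(M) = n · (abundance Eu-153) / (abundance Eu-151) = n · 0.522/0.478.
n = 2.184 × 0.478/0.522 = 2.00 ≈ 2

2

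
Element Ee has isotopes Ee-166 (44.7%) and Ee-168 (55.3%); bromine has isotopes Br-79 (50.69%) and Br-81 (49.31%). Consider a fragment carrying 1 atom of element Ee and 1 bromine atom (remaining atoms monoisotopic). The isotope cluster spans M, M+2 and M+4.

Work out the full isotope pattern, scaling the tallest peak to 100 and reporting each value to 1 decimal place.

Element Ee pattern (n=1): 0.4470 : 0.5530
Bromine pattern (n=1): 0.5069 : 0.4931
Convolve the two distributions (both contribute in 2-u steps):
  M: 0.4470×0.5069 = 0.226584
  M+2: 0.4470×0.4931 + 0.5530×0.5069 = 0.500731
  M+4: 0.5530×0.4931 = 0.272684
Scale to base peak (0.500731) = 100: 45.3 : 100.0 : 54.5

45.3 : 100.0 : 54.5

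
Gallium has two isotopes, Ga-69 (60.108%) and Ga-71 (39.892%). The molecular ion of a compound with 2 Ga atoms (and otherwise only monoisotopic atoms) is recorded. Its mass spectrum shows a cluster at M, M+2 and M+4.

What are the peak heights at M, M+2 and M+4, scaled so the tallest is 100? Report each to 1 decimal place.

The 2 Ga atoms are independent, so intensities follow the terms of (0.60108 + 0.39892)^2.
P(M) = 0.60108^2 = 0.361297
P(M+2) = 2 × 0.60108^1 × 0.39892^1 = 0.479566
P(M+4) = 0.39892^2 = 0.159137
The M+2 peak is largest (0.479566); scaling to 100 gives 75.3 : 100.0 : 33.2.

75.3 : 100.0 : 33.2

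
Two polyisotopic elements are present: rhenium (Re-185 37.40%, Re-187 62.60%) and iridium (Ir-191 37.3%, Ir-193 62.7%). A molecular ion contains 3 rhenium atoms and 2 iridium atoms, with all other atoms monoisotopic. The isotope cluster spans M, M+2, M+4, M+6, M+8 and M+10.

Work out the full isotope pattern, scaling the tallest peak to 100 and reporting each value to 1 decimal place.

2.1 : 17.8 : 59.6 : 100.0 : 83.8 : 28.1

Rhenium pattern (n=3): 0.05231362 : 0.26268713 : 0.43968487 : 0.24531438
Iridium pattern (n=2): 0.139129 : 0.467742 : 0.393129
Convolve the two distributions (both contribute in 2-u steps):
  M: 0.05231362×0.139129 = 0.007278
  M+2: 0.05231362×0.467742 + 0.26268713×0.139129 = 0.061017
  M+4: 0.05231362×0.393129 + 0.26268713×0.467742 + 0.43968487×0.139129 = 0.204609
  M+6: 0.26268713×0.393129 + 0.43968487×0.467742 + 0.24531438×0.139129 = 0.343059
  M+8: 0.43968487×0.393129 + 0.24531438×0.467742 = 0.287597
  M+10: 0.24531438×0.393129 = 0.096440
Scale to base peak (0.343059) = 100: 2.1 : 17.8 : 59.6 : 100.0 : 83.8 : 28.1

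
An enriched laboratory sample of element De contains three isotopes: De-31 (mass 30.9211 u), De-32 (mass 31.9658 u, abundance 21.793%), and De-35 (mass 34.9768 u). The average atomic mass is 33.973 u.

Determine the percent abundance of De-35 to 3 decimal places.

Let x and y be the fractions of De-31 and De-35. Then x + y = 1 − 0.21793 = 0.78207 and 30.9211x + 34.9768y = 33.973 − 0.21793×31.9658 = 27.006693206.
Substituting: 30.9211x + 34.9768(0.78207 − x) = 27.006693206
(30.9211 − 34.9768)x = -0.34761277  ⇒  x = 0.08571, y = 0.69636
De-31: 8.571%, De-35: 69.636%.

69.636%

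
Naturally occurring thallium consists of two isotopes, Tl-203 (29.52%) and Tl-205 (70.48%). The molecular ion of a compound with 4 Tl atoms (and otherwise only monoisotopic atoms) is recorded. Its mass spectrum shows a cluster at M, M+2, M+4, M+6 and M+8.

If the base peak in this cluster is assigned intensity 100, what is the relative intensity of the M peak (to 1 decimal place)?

Term probabilities: M 0.0076, M+2 0.0725, M+4 0.2597, M+6 0.4134, M+8 0.2468. Base peak = M+6.
P(M+6) = C(4,3) × 0.2952^1 × 0.7048^3 = 4 × 0.2952 × 0.35010449 = 0.413403 (base)
P(M) = C(4,0) × 0.2952^4 × 0.7048^0 = 1 × 0.00759391 × 1.0000 = 0.007594
Relative intensity = 0.007594 / 0.413403 × 100 = 1.8

1.8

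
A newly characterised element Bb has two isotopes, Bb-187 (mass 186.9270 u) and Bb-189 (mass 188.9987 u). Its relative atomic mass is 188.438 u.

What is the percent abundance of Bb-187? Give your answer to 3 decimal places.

27.065%

Let x be the fractional abundance of Bb-187; then Bb-189 has abundance 1 − x.
186.9270·x + 188.9987·(1 − x) = 188.438
(186.9270 − 188.9987)·x = 188.438 − 188.9987
x = -0.5607 / -2.0717 = 0.27065 → 27.065% Bb-187, 72.935% Bb-189.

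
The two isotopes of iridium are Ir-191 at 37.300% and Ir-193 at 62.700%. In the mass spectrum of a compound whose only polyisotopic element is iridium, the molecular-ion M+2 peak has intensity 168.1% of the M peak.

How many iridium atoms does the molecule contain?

1

The M+2/M ratio from n Ir atoms is n · q/p = n · 0.62700/0.37300.
n = 1.681 × 0.37300/0.62700 = 1.00 ≈ 1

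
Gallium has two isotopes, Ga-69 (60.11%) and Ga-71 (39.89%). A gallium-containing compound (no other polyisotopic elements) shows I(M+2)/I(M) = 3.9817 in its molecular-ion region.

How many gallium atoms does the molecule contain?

6

With n Ga atoms, P(M+2)/P(M) = C(n,1)·p^(n−1)q / p^n = n·q/p = n · 0.3989/0.6011.
n = 3.9817 × 0.6011/0.3989 = 6.00 ≈ 6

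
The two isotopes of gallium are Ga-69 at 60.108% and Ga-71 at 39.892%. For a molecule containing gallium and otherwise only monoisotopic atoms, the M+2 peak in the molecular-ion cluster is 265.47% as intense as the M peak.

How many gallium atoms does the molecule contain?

4

For n independent Ga atoms, I(M+2)/I(M) = n · (abundance Ga-71) / (abundance Ga-69) = n · 0.39892/0.60108.
n = 2.6547 × 0.60108/0.39892 = 4.00 ≈ 4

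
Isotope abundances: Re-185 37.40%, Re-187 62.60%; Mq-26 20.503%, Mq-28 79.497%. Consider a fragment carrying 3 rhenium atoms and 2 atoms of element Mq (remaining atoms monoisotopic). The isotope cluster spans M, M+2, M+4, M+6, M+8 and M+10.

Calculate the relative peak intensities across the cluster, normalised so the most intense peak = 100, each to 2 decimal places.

0.61 : 7.85 : 38.33 : 89.33 : 100.00 : 43.32

Rhenium pattern (n=3): 0.05231362 : 0.26268713 : 0.43968487 : 0.24531438
Element Mq pattern (n=2): 0.0420373 : 0.3259854 : 0.6319773
Convolve the two distributions (both contribute in 2-u steps):
  M: 0.05231362×0.0420373 = 0.002199
  M+2: 0.05231362×0.3259854 + 0.26268713×0.0420373 = 0.028096
  M+4: 0.05231362×0.6319773 + 0.26268713×0.3259854 + 0.43968487×0.0420373 = 0.137176
  M+6: 0.26268713×0.6319773 + 0.43968487×0.3259854 + 0.24531438×0.0420373 = 0.319656
  M+8: 0.43968487×0.6319773 + 0.24531438×0.3259854 = 0.357840
  M+10: 0.24531438×0.6319773 = 0.155033
Scale to base peak (0.357840) = 100: 0.61 : 7.85 : 38.33 : 89.33 : 100.00 : 43.32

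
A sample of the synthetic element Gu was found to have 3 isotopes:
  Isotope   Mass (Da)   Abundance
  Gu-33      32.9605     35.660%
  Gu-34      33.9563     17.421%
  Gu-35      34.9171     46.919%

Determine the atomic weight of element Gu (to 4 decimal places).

34.0520 Da

Average mass = Σ (abundance × isotope mass) = 0.35660 × 32.9605 + 0.17421 × 33.9563 + 0.46919 × 34.9171
= 11.75371 + 5.91553 + 16.38275 = 34.05199 Da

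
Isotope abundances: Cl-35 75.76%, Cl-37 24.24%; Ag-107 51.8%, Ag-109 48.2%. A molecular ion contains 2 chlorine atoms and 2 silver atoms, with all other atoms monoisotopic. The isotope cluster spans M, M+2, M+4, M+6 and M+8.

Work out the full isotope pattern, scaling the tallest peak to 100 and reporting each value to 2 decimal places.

Chlorine pattern (n=2): 0.57395776 : 0.36728448 : 0.05875776
Silver pattern (n=2): 0.268324 : 0.499352 : 0.232324
Convolve the two distributions (both contribute in 2-u steps):
  M: 0.57395776×0.268324 = 0.154007
  M+2: 0.57395776×0.499352 + 0.36728448×0.268324 = 0.385158
  M+4: 0.57395776×0.232324 + 0.36728448×0.499352 + 0.05875776×0.268324 = 0.332515
  M+6: 0.36728448×0.232324 + 0.05875776×0.499352 = 0.114670
  M+8: 0.05875776×0.232324 = 0.013651
Scale to base peak (0.385158) = 100: 39.99 : 100.00 : 86.33 : 29.77 : 3.54

39.99 : 100.00 : 86.33 : 29.77 : 3.54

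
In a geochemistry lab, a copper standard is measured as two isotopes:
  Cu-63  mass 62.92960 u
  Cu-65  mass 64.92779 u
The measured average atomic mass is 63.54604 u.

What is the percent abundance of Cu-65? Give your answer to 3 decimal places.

Writing the weighted mean with unknown fraction x of Cu-63:
62.92960·x + 64.92779·(1 − x) = 63.54604
(62.92960 − 64.92779)·x = 63.54604 − 64.92779
x = -1.38175 / -1.99819 = 0.69150 → 69.150% Cu-63, 30.850% Cu-65.

30.850%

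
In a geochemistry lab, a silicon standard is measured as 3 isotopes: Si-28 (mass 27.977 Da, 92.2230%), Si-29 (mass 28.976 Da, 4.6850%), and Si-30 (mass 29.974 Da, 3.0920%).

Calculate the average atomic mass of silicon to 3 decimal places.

28.086 Da

Ar = Σ fᵢ·mᵢ = 0.922230 × 27.977 + 0.046850 × 28.976 + 0.030920 × 29.974
= 25.8012 + 1.3575 + 0.9268 = 28.0855 Da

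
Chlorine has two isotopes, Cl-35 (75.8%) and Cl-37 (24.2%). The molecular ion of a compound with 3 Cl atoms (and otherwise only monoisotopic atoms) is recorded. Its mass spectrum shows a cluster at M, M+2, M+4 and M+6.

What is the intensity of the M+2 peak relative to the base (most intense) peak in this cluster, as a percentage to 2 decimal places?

Binomial terms of (0.758 + 0.242)^3: M 0.4355, M+2 0.4171, M+4 0.1332, M+6 0.0142 → M is the base peak.
P(M) = C(3,0) × 0.758^3 × 0.242^0 = 1 × 0.43551951 × 1.0000 = 0.435520 (base)
P(M+2) = C(3,1) × 0.758^2 × 0.242^1 = 3 × 0.574564 × 0.2420 = 0.417133
Relative intensity = 0.417133 / 0.435520 × 100 = 95.78

95.78%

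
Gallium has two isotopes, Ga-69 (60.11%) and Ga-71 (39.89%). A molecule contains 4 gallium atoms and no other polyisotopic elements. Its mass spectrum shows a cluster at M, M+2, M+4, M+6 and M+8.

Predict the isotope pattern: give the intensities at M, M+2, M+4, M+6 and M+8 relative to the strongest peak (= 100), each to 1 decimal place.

37.7 : 100.0 : 99.5 : 44.0 : 7.3

The 4 Ga atoms are independent, so intensities follow the terms of (0.6011 + 0.3989)^4.
P(M) = 0.6011^4 = 0.130553
P(M+2) = 4 × 0.6011^3 × 0.3989^1 = 0.346549
P(M+4) = 6 × 0.6011^2 × 0.3989^2 = 0.344963
P(M+6) = 4 × 0.6011^1 × 0.3989^3 = 0.152616
P(M+8) = 0.3989^4 = 0.025320
The M+2 peak is largest (0.346549); scaling to 100 gives 37.7 : 100.0 : 99.5 : 44.0 : 7.3.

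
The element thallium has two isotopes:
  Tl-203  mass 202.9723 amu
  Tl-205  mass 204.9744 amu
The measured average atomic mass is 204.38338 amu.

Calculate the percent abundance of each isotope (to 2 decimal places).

Tl-203: 29.52%, Tl-205: 70.48%

Writing the weighted mean with unknown fraction x of Tl-203:
202.9723·x + 204.9744·(1 − x) = 204.38338
(202.9723 − 204.9744)·x = 204.38338 − 204.9744
x = -0.59102 / -2.0021 = 0.29520 → 29.52% Tl-203, 70.48% Tl-205.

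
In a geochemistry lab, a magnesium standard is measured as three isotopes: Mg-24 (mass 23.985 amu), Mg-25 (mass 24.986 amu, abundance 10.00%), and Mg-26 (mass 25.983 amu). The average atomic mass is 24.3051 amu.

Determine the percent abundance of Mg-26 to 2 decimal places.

The remaining 90.00% is split between Mg-24 (fraction x) and Mg-26 (fraction 0.9000 − x).
Substituting: 23.985x + 25.983(0.9000 − x) = 21.8065
(23.985 − 25.983)x = -1.5782  ⇒  x = 0.78989, y = 0.11011
Mg-24: 78.99%, Mg-26: 11.01%.

11.01%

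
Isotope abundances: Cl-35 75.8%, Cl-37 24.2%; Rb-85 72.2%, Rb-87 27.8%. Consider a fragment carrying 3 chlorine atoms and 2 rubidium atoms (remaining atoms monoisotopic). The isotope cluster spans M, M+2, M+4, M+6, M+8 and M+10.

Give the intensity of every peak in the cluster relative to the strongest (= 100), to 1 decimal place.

57.9 : 100.0 : 69.0 : 23.7 : 4.1 : 0.3

Chlorine pattern (n=3): 0.43551951 : 0.41713346 : 0.13317454 : 0.01417249
Rubidium pattern (n=2): 0.521284 : 0.401432 : 0.077284
Convolve the two distributions (both contribute in 2-u steps):
  M: 0.43551951×0.521284 = 0.227029
  M+2: 0.43551951×0.401432 + 0.41713346×0.521284 = 0.392276
  M+4: 0.43551951×0.077284 + 0.41713346×0.401432 + 0.13317454×0.521284 = 0.270531
  M+6: 0.41713346×0.077284 + 0.13317454×0.401432 + 0.01417249×0.521284 = 0.093086
  M+8: 0.13317454×0.077284 + 0.01417249×0.401432 = 0.015982
  M+10: 0.01417249×0.077284 = 0.001095
Scale to base peak (0.392276) = 100: 57.9 : 100.0 : 69.0 : 23.7 : 4.1 : 0.3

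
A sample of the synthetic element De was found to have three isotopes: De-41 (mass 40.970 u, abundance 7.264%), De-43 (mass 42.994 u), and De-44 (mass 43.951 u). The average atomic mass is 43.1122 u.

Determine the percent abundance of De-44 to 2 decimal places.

27.71%

Let x and y be the fractions of De-43 and De-44. Then x + y = 1 − 0.07264 = 0.92736 and 42.994x + 43.951y = 43.1122 − 0.07264×40.970 = 40.1361392.
Substituting: 42.994x + 43.951(0.92736 − x) = 40.1361392
(42.994 − 43.951)x = -0.62226016  ⇒  x = 0.65022, y = 0.27714
De-43: 65.02%, De-44: 27.71%.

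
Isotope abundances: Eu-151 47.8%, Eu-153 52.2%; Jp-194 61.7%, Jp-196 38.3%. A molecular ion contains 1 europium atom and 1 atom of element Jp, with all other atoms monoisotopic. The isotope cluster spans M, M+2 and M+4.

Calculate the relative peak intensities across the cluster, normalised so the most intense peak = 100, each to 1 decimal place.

58.4 : 100.0 : 39.6

Europium pattern (n=1): 0.4780 : 0.5220
Element Jp pattern (n=1): 0.6170 : 0.3830
Convolve the two distributions (both contribute in 2-u steps):
  M: 0.4780×0.6170 = 0.294926
  M+2: 0.4780×0.3830 + 0.5220×0.6170 = 0.505148
  M+4: 0.5220×0.3830 = 0.199926
Scale to base peak (0.505148) = 100: 58.4 : 100.0 : 39.6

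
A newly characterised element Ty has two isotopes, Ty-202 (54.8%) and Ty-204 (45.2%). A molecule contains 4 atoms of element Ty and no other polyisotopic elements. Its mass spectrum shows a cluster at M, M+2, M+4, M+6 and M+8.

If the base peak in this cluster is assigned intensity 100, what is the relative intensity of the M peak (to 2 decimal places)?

24.50

Binomial terms of (0.548 + 0.452)^4: M 0.0902, M+2 0.2975, M+4 0.3681, M+6 0.2024, M+8 0.0417 → M+4 is the base peak.
P(M+4) = C(4,2) × 0.548^2 × 0.452^2 = 6 × 0.300304 × 0.204304 = 0.368120 (base)
P(M) = C(4,0) × 0.548^4 × 0.452^0 = 1 × 0.09018249 × 1.0000 = 0.090182
Relative intensity = 0.090182 / 0.368120 × 100 = 24.50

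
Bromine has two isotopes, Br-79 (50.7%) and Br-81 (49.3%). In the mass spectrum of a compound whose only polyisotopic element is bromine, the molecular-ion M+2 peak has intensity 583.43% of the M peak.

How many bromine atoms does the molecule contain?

For n independent Br atoms, I(M+2)/I(M) = n · (abundance Br-81) / (abundance Br-79) = n · 0.493/0.507.
n = 5.8343 × 0.507/0.493 = 6.00 ≈ 6

6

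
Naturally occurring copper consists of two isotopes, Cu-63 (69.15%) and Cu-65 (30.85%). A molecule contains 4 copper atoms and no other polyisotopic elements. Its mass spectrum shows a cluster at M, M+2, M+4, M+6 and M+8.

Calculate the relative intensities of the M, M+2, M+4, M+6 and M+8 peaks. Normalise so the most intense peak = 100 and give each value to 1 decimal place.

Each Cu atom is independently Cu-63 (p = 0.6915) or Cu-65 (q = 0.3085); the cluster is the binomial expansion (p + q)^4.
P(M) = 0.6915^4 = 0.228649
P(M+2) = 4 × 0.6915^3 × 0.3085^1 = 0.408030
P(M+4) = 6 × 0.6915^2 × 0.3085^2 = 0.273052
P(M+6) = 4 × 0.6915^1 × 0.3085^3 = 0.081212
P(M+8) = 0.3085^4 = 0.009058
The M+2 peak is largest (0.408030); scaling to 100 gives 56.0 : 100.0 : 66.9 : 19.9 : 2.2.

56.0 : 100.0 : 66.9 : 19.9 : 2.2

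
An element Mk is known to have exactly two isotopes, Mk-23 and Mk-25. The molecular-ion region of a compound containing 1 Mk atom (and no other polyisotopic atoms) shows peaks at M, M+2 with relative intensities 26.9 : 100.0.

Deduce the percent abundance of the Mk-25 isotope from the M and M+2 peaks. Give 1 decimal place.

Let p = fractional abundance of Mk-23. I(M+2)/I(M) = [C(1,1)·p^0·(1−p)] / p^1 = 1·(1−p)/p = 100.0/26.9 = 3.7175
(1−p)/p = 3.7175/1 = 3.7175  ⇒  p = 1/(1 + 3.7175) = 0.2120
Mk-23: 21.2%, Mk-25: 78.8%.

78.8%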